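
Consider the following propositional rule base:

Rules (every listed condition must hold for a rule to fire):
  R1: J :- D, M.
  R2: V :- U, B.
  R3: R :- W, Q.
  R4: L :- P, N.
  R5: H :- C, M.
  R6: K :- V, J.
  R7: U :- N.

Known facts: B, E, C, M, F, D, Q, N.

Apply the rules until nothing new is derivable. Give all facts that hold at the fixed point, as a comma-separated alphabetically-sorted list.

B, C, D, E, F, H, J, K, M, N, Q, U, V

[1] R1 [J :- D, M.]; R5 [H :- C, M.]; R7 [U :- N.]. ⇒ new: J, H, U.
[2] R2 [V :- U, B.]. ⇒ new: V.
[3] R6 [K :- V, J.]. ⇒ new: K.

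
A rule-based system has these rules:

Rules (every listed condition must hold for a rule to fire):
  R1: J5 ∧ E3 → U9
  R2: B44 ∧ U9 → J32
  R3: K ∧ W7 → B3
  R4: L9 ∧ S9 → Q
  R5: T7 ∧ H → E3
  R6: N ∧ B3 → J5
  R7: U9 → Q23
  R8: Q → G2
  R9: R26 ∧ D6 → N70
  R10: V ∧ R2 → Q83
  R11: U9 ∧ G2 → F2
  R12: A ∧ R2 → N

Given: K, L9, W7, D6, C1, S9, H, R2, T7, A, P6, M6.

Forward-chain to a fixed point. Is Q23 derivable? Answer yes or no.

[1] R3 [K ∧ W7 → B3]; R4 [L9 ∧ S9 → Q]; R5 [T7 ∧ H → E3]; R12 [A ∧ R2 → N]. ⇒ new: B3, Q, E3, N.
[2] R6 [N ∧ B3 → J5]; R8 [Q → G2]. ⇒ new: J5, G2.
[3] R1 [J5 ∧ E3 → U9]. ⇒ new: U9.
[4] R7 [U9 → Q23]; R11 [U9 ∧ G2 → F2]. ⇒ new: Q23, F2.
Q23 appears in round 4, so it is derivable.

yes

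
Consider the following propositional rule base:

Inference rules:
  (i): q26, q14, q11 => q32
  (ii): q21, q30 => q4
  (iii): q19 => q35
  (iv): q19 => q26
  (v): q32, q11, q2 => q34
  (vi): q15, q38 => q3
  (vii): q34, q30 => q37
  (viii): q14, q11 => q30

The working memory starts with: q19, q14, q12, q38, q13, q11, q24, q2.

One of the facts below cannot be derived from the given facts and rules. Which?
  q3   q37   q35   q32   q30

q3

Round 1: (iii) [q19 => q35]; (iv) [q19 => q26]; (viii) [q14, q11 => q30]. New: q35, q26, q30.
Round 2: (i) [q26, q14, q11 => q32]. New: q32.
Round 3: (v) [q32, q11, q2 => q34]. New: q34.
Round 4: (vii) [q34, q30 => q37]. New: q37.
Derived: q35 (round 1), q32 (round 2), q30 (round 1), q37 (round 4). q3 never appears in any round.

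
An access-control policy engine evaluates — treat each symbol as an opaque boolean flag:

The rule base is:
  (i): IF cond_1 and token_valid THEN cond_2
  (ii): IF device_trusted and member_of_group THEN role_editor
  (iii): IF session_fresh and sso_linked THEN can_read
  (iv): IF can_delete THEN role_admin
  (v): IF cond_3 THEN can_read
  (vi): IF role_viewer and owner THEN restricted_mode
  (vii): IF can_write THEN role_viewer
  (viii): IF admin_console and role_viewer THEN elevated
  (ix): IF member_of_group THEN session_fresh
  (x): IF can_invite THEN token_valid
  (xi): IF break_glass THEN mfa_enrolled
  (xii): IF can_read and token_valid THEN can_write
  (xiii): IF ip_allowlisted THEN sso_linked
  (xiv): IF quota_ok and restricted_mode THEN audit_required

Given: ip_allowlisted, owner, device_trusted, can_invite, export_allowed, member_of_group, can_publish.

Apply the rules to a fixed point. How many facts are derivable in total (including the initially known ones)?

15

Round 1: (ii) [IF device_trusted and member_of_group THEN role_editor]; (ix) [IF member_of_group THEN session_fresh]; (x) [IF can_invite THEN token_valid]; (xiii) [IF ip_allowlisted THEN sso_linked]. Adds role_editor, session_fresh, token_valid, sso_linked.
Round 2: (iii) [IF session_fresh and sso_linked THEN can_read]. Adds can_read.
Round 3: (xii) [IF can_read and token_valid THEN can_write]. Adds can_write.
Round 4: (vii) [IF can_write THEN role_viewer]. Adds role_viewer.
Round 5: (vi) [IF role_viewer and owner THEN restricted_mode]. Adds restricted_mode.
Closure: {can_invite, can_publish, can_read, can_write, device_trusted, export_allowed, ip_allowlisted, member_of_group, owner, restricted_mode, role_editor, role_viewer, session_fresh, sso_linked, token_valid} — 15 facts.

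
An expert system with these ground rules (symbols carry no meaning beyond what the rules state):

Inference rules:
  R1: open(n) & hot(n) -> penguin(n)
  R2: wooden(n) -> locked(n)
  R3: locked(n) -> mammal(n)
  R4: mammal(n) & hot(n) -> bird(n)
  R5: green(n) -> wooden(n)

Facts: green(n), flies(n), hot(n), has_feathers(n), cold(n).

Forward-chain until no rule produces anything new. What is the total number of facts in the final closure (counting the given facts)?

9

Round 1: R5 [green(n) -> wooden(n)]. Adds wooden(n).
Round 2: R2 [wooden(n) -> locked(n)]. Adds locked(n).
Round 3: R3 [locked(n) -> mammal(n)]. Adds mammal(n).
Round 4: R4 [mammal(n) & hot(n) -> bird(n)]. Adds bird(n).
Closure: {bird(n), cold(n), flies(n), green(n), has_feathers(n), hot(n), locked(n), mammal(n), wooden(n)} — 9 facts.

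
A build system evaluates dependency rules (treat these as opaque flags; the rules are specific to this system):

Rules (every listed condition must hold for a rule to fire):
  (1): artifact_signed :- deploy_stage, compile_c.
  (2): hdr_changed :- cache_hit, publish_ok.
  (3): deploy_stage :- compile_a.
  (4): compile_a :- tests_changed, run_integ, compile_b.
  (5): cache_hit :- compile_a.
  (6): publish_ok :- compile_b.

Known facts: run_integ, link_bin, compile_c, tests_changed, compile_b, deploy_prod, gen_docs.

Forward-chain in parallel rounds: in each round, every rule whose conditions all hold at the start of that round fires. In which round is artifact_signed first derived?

Round 1: (4) [compile_a :- tests_changed, run_integ, compile_b.]; (6) [publish_ok :- compile_b.]. Adds compile_a, publish_ok.
Round 2: (3) [deploy_stage :- compile_a.]; (5) [cache_hit :- compile_a.]. Adds deploy_stage, cache_hit.
Round 3: (1) [artifact_signed :- deploy_stage, compile_c.]; (2) [hdr_changed :- cache_hit, publish_ok.]. Adds artifact_signed, hdr_changed.
artifact_signed first appears in round 3.

3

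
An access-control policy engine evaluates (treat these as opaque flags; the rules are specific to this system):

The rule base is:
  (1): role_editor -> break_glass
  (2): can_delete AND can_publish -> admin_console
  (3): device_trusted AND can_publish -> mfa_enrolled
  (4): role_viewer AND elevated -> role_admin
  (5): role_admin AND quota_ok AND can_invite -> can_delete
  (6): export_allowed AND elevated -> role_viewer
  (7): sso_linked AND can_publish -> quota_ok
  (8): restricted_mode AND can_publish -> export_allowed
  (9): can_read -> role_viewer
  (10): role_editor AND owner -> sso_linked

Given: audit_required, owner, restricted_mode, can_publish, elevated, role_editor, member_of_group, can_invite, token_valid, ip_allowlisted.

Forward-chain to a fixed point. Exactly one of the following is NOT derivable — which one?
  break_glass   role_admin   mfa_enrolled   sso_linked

Round 1 fires (1), (8), (10), giving break_glass, export_allowed, sso_linked.
Round 2 fires (6), (7), giving role_viewer, quota_ok.
Round 3 fires (4), giving role_admin.
Round 4 fires (5), giving can_delete.
Round 5 fires (2), giving admin_console.
Derived: sso_linked (round 1), break_glass (round 1), role_admin (round 3). mfa_enrolled never appears in any round.

mfa_enrolled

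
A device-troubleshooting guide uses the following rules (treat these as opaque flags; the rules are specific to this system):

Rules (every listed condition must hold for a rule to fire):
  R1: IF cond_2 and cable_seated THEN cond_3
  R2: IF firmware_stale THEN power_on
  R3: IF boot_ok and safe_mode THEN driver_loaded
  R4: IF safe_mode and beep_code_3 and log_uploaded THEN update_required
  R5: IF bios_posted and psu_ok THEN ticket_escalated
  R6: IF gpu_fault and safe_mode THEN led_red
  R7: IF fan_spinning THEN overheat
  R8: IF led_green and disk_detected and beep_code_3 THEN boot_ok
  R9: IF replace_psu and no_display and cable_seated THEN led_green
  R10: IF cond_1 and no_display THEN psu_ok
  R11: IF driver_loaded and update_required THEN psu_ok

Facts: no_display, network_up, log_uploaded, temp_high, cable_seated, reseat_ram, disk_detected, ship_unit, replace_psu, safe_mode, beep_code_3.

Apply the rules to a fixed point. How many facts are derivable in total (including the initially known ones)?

16

Round 1 — R4, R9, derive update_required, led_green.
Round 2 — R8, derive boot_ok.
Round 3 — R3, derive driver_loaded.
Round 4 — R11, derive psu_ok.
Closure: {beep_code_3, boot_ok, cable_seated, disk_detected, driver_loaded, led_green, log_uploaded, network_up, no_display, psu_ok, replace_psu, reseat_ram, safe_mode, ship_unit, temp_high, update_required} — 16 facts.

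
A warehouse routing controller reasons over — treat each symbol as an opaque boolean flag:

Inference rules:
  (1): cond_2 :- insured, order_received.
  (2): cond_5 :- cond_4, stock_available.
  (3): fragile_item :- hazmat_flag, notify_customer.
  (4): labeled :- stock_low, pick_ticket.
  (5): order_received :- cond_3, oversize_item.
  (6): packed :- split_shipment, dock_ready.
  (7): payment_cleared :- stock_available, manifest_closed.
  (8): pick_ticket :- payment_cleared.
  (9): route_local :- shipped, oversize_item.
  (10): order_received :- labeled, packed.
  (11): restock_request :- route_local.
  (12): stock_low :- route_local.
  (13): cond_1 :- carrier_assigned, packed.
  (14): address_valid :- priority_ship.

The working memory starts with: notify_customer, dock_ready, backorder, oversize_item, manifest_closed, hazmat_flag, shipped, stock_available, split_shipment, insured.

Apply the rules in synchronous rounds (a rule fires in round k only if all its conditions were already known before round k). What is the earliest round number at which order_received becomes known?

4

[1] (3) [fragile_item :- hazmat_flag, notify_customer.]; (6) [packed :- split_shipment, dock_ready.]; (7) [payment_cleared :- stock_available, manifest_closed.]; (9) [route_local :- shipped, oversize_item.]. ⇒ new: fragile_item, packed, payment_cleared, route_local.
[2] (8) [pick_ticket :- payment_cleared.]; (11) [restock_request :- route_local.]; (12) [stock_low :- route_local.]. ⇒ new: pick_ticket, restock_request, stock_low.
[3] (4) [labeled :- stock_low, pick_ticket.]. ⇒ new: labeled.
[4] (10) [order_received :- labeled, packed.]. ⇒ new: order_received.
order_received first appears in round 4.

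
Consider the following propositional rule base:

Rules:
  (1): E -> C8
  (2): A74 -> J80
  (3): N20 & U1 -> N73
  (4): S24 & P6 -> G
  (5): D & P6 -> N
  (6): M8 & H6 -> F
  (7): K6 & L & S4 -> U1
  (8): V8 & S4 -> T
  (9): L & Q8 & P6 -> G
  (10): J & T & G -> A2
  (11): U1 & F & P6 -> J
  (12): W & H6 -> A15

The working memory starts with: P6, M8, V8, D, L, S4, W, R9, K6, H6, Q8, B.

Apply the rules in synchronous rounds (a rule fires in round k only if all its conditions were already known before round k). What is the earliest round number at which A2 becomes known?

Round 1 fires (5), (6), (7), (8), (9), (12), giving N, F, U1, T, G, A15.
Round 2 fires (11), giving J.
Round 3 fires (10), giving A2.
A2 first appears in round 3.

3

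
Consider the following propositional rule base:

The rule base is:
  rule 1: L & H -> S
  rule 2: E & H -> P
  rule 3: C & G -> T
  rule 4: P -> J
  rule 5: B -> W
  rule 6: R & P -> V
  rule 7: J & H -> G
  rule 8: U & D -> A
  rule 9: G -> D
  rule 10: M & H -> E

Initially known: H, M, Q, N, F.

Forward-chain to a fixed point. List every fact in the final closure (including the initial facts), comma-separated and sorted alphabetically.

D, E, F, G, H, J, M, N, P, Q

Round 1: rule 10 [M & H -> E]. Adds E.
Round 2: rule 2 [E & H -> P]. Adds P.
Round 3: rule 4 [P -> J]. Adds J.
Round 4: rule 7 [J & H -> G]. Adds G.
Round 5: rule 9 [G -> D]. Adds D.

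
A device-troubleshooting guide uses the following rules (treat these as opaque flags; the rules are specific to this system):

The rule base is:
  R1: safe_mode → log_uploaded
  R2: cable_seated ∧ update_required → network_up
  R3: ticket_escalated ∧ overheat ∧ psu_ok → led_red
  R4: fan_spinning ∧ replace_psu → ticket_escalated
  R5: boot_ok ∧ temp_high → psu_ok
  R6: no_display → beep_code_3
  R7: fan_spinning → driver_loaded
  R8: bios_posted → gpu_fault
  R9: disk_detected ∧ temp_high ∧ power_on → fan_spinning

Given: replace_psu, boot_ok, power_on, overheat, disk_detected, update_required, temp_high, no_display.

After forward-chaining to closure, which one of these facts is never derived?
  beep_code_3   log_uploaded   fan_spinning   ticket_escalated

log_uploaded

Round 1: R5 [boot_ok ∧ temp_high → psu_ok]; R6 [no_display → beep_code_3]; R9 [disk_detected ∧ temp_high ∧ power_on → fan_spinning]. New: psu_ok, beep_code_3, fan_spinning.
Round 2: R4 [fan_spinning ∧ replace_psu → ticket_escalated]; R7 [fan_spinning → driver_loaded]. New: ticket_escalated, driver_loaded.
Round 3: R3 [ticket_escalated ∧ overheat ∧ psu_ok → led_red]. New: led_red.
Derived: beep_code_3 (round 1), ticket_escalated (round 2), fan_spinning (round 1). log_uploaded never appears in any round.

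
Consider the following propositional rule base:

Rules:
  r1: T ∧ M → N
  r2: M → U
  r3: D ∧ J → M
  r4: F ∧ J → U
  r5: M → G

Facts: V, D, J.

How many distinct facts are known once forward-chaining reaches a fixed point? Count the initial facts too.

Round 1: r3 [D ∧ J → M]. Adds M.
Round 2: r2 [M → U]; r5 [M → G]. Adds U, G.
Closure: {D, G, J, M, U, V} — 6 facts.

6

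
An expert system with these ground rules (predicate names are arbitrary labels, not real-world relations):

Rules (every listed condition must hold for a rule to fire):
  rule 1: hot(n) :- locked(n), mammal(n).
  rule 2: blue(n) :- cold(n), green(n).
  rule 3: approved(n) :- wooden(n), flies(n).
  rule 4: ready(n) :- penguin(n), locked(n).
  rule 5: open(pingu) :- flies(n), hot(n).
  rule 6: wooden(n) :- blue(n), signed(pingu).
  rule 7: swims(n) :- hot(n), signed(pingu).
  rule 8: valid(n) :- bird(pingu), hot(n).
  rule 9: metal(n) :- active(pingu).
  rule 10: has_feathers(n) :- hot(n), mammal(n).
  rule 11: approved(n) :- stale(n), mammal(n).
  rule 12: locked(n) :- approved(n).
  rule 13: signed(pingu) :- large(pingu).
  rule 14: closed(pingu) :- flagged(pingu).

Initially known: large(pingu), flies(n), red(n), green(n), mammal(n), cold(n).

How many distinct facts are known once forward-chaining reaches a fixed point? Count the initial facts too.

15

Round 1 — rule 2, rule 13, derive blue(n), signed(pingu).
Round 2 — rule 6, derive wooden(n).
Round 3 — rule 3, derive approved(n).
Round 4 — rule 12, derive locked(n).
Round 5 — rule 1, derive hot(n).
Round 6 — rule 5, rule 7, rule 10, derive open(pingu), swims(n), has_feathers(n).
Closure: {approved(n), blue(n), cold(n), flies(n), green(n), has_feathers(n), hot(n), large(pingu), locked(n), mammal(n), open(pingu), red(n), signed(pingu), swims(n), wooden(n)} — 15 facts.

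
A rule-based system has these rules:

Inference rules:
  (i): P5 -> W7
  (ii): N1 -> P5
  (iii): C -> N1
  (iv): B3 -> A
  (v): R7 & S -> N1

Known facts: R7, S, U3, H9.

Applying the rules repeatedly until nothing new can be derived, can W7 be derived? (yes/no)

yes

Round 1 fires (v), giving N1.
Round 2 fires (ii), giving P5.
Round 3 fires (i), giving W7.
W7 appears in round 3, so it is derivable.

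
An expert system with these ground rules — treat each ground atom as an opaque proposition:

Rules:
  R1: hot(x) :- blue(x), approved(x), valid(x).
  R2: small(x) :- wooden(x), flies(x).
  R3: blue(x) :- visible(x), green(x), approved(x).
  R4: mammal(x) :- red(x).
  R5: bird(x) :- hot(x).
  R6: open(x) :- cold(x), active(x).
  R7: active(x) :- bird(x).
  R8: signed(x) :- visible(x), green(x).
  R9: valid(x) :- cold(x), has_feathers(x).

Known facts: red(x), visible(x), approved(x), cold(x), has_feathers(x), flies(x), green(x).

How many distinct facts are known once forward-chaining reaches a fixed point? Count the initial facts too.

15

Round 1: R3 [blue(x) :- visible(x), green(x), approved(x).]; R4 [mammal(x) :- red(x).]; R8 [signed(x) :- visible(x), green(x).]; R9 [valid(x) :- cold(x), has_feathers(x).]. Adds blue(x), mammal(x), signed(x), valid(x).
Round 2: R1 [hot(x) :- blue(x), approved(x), valid(x).]. Adds hot(x).
Round 3: R5 [bird(x) :- hot(x).]. Adds bird(x).
Round 4: R7 [active(x) :- bird(x).]. Adds active(x).
Round 5: R6 [open(x) :- cold(x), active(x).]. Adds open(x).
Closure: {active(x), approved(x), bird(x), blue(x), cold(x), flies(x), green(x), has_feathers(x), hot(x), mammal(x), open(x), red(x), signed(x), valid(x), visible(x)} — 15 facts.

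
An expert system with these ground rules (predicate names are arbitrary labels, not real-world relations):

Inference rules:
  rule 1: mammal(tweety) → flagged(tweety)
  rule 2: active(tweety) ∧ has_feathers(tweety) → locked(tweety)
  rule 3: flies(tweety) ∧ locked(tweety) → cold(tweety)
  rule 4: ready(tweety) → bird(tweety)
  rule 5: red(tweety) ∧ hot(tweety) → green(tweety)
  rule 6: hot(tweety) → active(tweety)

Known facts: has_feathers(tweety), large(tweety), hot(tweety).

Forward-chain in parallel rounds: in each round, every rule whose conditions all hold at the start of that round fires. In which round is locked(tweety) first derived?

2

[1] rule 6 [hot(tweety) → active(tweety)]. ⇒ new: active(tweety).
[2] rule 2 [active(tweety) ∧ has_feathers(tweety) → locked(tweety)]. ⇒ new: locked(tweety).
locked(tweety) first appears in round 2.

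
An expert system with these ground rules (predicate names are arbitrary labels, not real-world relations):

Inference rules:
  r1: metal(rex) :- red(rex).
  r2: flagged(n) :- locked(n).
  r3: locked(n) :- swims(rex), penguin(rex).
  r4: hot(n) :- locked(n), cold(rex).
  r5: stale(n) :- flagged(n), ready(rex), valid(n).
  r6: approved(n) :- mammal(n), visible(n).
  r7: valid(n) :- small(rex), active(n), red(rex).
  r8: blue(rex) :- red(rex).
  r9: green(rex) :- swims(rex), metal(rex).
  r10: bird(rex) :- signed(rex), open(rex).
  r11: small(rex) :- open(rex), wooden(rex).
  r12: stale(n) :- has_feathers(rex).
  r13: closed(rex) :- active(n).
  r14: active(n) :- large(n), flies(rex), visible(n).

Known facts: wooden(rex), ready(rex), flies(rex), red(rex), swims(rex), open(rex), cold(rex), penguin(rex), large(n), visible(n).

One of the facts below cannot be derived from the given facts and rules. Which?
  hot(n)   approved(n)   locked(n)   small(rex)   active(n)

approved(n)

Round 1: r1 [metal(rex) :- red(rex).]; r3 [locked(n) :- swims(rex), penguin(rex).]; r8 [blue(rex) :- red(rex).]; r11 [small(rex) :- open(rex), wooden(rex).]; r14 [active(n) :- large(n), flies(rex), visible(n).]. New: metal(rex), locked(n), blue(rex), small(rex), active(n).
Round 2: r2 [flagged(n) :- locked(n).]; r4 [hot(n) :- locked(n), cold(rex).]; r7 [valid(n) :- small(rex), active(n), red(rex).]; r9 [green(rex) :- swims(rex), metal(rex).]; r13 [closed(rex) :- active(n).]. New: flagged(n), hot(n), valid(n), green(rex), closed(rex).
Round 3: r5 [stale(n) :- flagged(n), ready(rex), valid(n).]. New: stale(n).
Derived: active(n) (round 1), locked(n) (round 1), small(rex) (round 1), hot(n) (round 2). approved(n) never appears in any round.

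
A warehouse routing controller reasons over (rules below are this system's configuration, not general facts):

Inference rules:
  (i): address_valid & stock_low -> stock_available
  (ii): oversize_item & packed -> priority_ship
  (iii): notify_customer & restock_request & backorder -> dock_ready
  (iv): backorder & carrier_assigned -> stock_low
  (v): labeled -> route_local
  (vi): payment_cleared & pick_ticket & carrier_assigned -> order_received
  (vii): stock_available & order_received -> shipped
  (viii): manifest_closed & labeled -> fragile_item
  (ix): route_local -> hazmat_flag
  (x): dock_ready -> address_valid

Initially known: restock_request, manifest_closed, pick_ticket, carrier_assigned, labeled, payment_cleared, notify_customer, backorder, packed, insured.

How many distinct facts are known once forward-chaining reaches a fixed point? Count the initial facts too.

[1] (iii) [notify_customer & restock_request & backorder -> dock_ready]; (iv) [backorder & carrier_assigned -> stock_low]; (v) [labeled -> route_local]; (vi) [payment_cleared & pick_ticket & carrier_assigned -> order_received]; (viii) [manifest_closed & labeled -> fragile_item]. ⇒ new: dock_ready, stock_low, route_local, order_received, fragile_item.
[2] (ix) [route_local -> hazmat_flag]; (x) [dock_ready -> address_valid]. ⇒ new: hazmat_flag, address_valid.
[3] (i) [address_valid & stock_low -> stock_available]. ⇒ new: stock_available.
[4] (vii) [stock_available & order_received -> shipped]. ⇒ new: shipped.
Closure: {address_valid, backorder, carrier_assigned, dock_ready, fragile_item, hazmat_flag, insured, labeled, manifest_closed, notify_customer, order_received, packed, payment_cleared, pick_ticket, restock_request, route_local, shipped, stock_available, stock_low} — 19 facts.

19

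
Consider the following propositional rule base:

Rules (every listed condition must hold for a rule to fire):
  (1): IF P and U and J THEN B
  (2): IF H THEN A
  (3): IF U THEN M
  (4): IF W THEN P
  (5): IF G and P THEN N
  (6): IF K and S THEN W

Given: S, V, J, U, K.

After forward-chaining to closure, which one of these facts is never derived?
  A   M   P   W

A

Round 1 — (3), (6), derive M, W.
Round 2 — (4), derive P.
Round 3 — (1), derive B.
Derived: W (round 1), M (round 1), P (round 2). A never appears in any round.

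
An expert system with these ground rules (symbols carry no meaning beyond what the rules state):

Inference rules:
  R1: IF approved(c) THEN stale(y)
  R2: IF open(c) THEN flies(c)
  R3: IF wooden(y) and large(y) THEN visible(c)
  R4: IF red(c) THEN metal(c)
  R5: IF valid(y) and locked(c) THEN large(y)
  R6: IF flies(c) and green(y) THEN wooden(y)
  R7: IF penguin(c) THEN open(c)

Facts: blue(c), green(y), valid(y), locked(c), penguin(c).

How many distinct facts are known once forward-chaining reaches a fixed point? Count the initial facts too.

10

Round 1 fires R5, R7, giving large(y), open(c).
Round 2 fires R2, giving flies(c).
Round 3 fires R6, giving wooden(y).
Round 4 fires R3, giving visible(c).
Closure: {blue(c), flies(c), green(y), large(y), locked(c), open(c), penguin(c), valid(y), visible(c), wooden(y)} — 10 facts.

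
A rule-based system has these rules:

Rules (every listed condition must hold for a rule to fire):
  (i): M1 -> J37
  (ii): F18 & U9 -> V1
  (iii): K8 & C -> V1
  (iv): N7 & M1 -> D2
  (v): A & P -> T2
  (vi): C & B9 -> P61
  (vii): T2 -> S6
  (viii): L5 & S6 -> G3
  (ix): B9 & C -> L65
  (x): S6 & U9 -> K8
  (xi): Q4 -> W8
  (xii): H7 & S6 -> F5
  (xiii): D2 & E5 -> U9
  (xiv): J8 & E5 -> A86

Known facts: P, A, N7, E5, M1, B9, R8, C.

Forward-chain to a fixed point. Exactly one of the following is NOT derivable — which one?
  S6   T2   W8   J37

[1] (i) [M1 -> J37]; (iv) [N7 & M1 -> D2]; (v) [A & P -> T2]; (vi) [C & B9 -> P61]; (ix) [B9 & C -> L65]. ⇒ new: J37, D2, T2, P61, L65.
[2] (vii) [T2 -> S6]; (xiii) [D2 & E5 -> U9]. ⇒ new: S6, U9.
[3] (x) [S6 & U9 -> K8]. ⇒ new: K8.
[4] (iii) [K8 & C -> V1]. ⇒ new: V1.
Derived: T2 (round 1), J37 (round 1), S6 (round 2). W8 never appears in any round.

W8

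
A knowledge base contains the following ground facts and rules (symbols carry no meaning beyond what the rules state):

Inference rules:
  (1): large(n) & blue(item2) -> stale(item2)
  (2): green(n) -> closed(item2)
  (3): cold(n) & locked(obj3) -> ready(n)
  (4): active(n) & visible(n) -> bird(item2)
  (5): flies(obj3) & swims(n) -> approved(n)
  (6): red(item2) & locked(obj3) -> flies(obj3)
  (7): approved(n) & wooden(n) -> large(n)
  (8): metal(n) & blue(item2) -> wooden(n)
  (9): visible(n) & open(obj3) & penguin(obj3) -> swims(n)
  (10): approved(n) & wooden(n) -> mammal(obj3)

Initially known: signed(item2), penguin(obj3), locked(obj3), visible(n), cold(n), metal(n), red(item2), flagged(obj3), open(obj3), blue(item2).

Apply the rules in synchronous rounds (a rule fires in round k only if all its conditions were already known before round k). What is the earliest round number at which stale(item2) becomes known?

4

Round 1 fires (3), (6), (8), (9), giving ready(n), flies(obj3), wooden(n), swims(n).
Round 2 fires (5), giving approved(n).
Round 3 fires (7), (10), giving large(n), mammal(obj3).
Round 4 fires (1), giving stale(item2).
stale(item2) first appears in round 4.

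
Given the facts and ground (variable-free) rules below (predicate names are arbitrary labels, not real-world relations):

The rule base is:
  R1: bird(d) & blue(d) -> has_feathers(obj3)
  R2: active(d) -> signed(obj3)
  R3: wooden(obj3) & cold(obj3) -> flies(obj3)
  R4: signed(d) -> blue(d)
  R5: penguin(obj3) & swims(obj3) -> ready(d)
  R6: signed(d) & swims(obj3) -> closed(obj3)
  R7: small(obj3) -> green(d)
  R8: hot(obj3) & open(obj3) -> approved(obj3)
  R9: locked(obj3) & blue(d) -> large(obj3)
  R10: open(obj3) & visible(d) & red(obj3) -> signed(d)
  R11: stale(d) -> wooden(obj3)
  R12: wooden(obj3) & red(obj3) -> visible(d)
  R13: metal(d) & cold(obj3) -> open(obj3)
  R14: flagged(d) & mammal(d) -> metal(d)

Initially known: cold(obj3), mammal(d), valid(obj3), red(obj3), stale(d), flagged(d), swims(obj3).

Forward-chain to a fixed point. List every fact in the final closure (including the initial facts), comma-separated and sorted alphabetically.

blue(d), closed(obj3), cold(obj3), flagged(d), flies(obj3), mammal(d), metal(d), open(obj3), red(obj3), signed(d), stale(d), swims(obj3), valid(obj3), visible(d), wooden(obj3)

Round 1 — R11, R14, derive wooden(obj3), metal(d).
Round 2 — R3, R12, R13, derive flies(obj3), visible(d), open(obj3).
Round 3 — R10, derive signed(d).
Round 4 — R4, R6, derive blue(d), closed(obj3).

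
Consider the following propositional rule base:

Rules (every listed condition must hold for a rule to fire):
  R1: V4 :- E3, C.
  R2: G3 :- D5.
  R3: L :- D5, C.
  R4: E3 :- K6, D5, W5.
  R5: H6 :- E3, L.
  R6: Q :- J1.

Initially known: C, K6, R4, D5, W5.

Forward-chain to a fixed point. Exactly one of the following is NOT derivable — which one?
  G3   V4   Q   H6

Round 1: R2 [G3 :- D5.]; R3 [L :- D5, C.]; R4 [E3 :- K6, D5, W5.]. Adds G3, L, E3.
Round 2: R1 [V4 :- E3, C.]; R5 [H6 :- E3, L.]. Adds V4, H6.
Derived: H6 (round 2), G3 (round 1), V4 (round 2). Q never appears in any round.

Q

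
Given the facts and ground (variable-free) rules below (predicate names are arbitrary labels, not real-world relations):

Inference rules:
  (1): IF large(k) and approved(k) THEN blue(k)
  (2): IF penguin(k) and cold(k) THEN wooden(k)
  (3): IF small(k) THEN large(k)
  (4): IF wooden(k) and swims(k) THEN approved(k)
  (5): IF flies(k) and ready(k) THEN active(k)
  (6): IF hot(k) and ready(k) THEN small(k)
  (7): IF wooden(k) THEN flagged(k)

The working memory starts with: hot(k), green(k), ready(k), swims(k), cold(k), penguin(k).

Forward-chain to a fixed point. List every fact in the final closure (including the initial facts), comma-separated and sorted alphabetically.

approved(k), blue(k), cold(k), flagged(k), green(k), hot(k), large(k), penguin(k), ready(k), small(k), swims(k), wooden(k)

Round 1 fires (2), (6), giving wooden(k), small(k).
Round 2 fires (3), (4), (7), giving large(k), approved(k), flagged(k).
Round 3 fires (1), giving blue(k).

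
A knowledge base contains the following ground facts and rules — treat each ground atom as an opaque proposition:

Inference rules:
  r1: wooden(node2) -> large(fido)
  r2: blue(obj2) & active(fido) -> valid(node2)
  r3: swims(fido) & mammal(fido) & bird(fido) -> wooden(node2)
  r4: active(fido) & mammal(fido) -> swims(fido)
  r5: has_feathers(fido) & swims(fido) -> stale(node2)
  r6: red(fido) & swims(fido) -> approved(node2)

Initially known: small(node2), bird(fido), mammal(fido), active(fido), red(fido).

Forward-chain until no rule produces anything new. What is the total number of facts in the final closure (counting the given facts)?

9

Round 1: r4 [active(fido) & mammal(fido) -> swims(fido)]. New: swims(fido).
Round 2: r3 [swims(fido) & mammal(fido) & bird(fido) -> wooden(node2)]; r6 [red(fido) & swims(fido) -> approved(node2)]. New: wooden(node2), approved(node2).
Round 3: r1 [wooden(node2) -> large(fido)]. New: large(fido).
Closure: {active(fido), approved(node2), bird(fido), large(fido), mammal(fido), red(fido), small(node2), swims(fido), wooden(node2)} — 9 facts.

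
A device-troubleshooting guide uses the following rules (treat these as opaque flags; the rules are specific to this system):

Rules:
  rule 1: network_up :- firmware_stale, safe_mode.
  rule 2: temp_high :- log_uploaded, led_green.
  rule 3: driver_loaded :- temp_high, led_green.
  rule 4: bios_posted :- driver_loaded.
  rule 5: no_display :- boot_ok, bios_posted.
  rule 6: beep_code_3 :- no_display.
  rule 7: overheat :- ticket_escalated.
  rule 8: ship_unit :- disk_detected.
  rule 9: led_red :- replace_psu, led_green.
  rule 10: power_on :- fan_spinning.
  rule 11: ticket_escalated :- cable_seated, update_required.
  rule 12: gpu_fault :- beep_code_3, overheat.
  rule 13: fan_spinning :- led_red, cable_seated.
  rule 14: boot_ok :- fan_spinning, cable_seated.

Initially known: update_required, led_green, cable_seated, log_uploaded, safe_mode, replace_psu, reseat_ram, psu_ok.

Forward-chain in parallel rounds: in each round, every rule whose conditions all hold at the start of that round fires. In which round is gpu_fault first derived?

[1] rule 2 [temp_high :- log_uploaded, led_green.]; rule 9 [led_red :- replace_psu, led_green.]; rule 11 [ticket_escalated :- cable_seated, update_required.]. ⇒ new: temp_high, led_red, ticket_escalated.
[2] rule 3 [driver_loaded :- temp_high, led_green.]; rule 7 [overheat :- ticket_escalated.]; rule 13 [fan_spinning :- led_red, cable_seated.]. ⇒ new: driver_loaded, overheat, fan_spinning.
[3] rule 4 [bios_posted :- driver_loaded.]; rule 10 [power_on :- fan_spinning.]; rule 14 [boot_ok :- fan_spinning, cable_seated.]. ⇒ new: bios_posted, power_on, boot_ok.
[4] rule 5 [no_display :- boot_ok, bios_posted.]. ⇒ new: no_display.
[5] rule 6 [beep_code_3 :- no_display.]. ⇒ new: beep_code_3.
[6] rule 12 [gpu_fault :- beep_code_3, overheat.]. ⇒ new: gpu_fault.
gpu_fault first appears in round 6.

6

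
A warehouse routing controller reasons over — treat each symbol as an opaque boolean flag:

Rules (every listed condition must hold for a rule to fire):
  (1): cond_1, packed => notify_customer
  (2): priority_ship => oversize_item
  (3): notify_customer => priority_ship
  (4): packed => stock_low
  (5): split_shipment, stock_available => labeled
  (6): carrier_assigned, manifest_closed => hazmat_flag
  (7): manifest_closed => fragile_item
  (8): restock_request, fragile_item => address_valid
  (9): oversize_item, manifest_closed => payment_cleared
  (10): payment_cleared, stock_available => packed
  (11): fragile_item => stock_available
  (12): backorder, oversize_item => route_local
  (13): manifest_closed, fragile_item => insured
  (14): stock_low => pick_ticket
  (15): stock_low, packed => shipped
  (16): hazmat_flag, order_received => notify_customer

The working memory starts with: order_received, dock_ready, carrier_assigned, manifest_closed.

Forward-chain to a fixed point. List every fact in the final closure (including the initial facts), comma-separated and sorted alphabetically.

Round 1 — (6), (7), derive hazmat_flag, fragile_item.
Round 2 — (11), (13), (16), derive stock_available, insured, notify_customer.
Round 3 — (3), derive priority_ship.
Round 4 — (2), derive oversize_item.
Round 5 — (9), derive payment_cleared.
Round 6 — (10), derive packed.
Round 7 — (4), derive stock_low.
Round 8 — (14), (15), derive pick_ticket, shipped.

carrier_assigned, dock_ready, fragile_item, hazmat_flag, insured, manifest_closed, notify_customer, order_received, oversize_item, packed, payment_cleared, pick_ticket, priority_ship, shipped, stock_available, stock_low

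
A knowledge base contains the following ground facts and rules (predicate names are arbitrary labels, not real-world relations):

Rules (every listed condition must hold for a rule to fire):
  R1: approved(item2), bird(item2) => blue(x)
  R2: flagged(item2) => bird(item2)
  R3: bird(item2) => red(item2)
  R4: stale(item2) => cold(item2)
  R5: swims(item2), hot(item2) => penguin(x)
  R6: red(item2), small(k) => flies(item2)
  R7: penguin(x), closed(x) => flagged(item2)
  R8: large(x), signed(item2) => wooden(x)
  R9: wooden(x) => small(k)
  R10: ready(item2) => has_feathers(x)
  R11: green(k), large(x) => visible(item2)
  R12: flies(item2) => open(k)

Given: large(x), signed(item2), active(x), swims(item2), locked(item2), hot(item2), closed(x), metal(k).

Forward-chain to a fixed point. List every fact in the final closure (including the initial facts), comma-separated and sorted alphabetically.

active(x), bird(item2), closed(x), flagged(item2), flies(item2), hot(item2), large(x), locked(item2), metal(k), open(k), penguin(x), red(item2), signed(item2), small(k), swims(item2), wooden(x)

Round 1: R5 [swims(item2), hot(item2) => penguin(x)]; R8 [large(x), signed(item2) => wooden(x)]. Adds penguin(x), wooden(x).
Round 2: R7 [penguin(x), closed(x) => flagged(item2)]; R9 [wooden(x) => small(k)]. Adds flagged(item2), small(k).
Round 3: R2 [flagged(item2) => bird(item2)]. Adds bird(item2).
Round 4: R3 [bird(item2) => red(item2)]. Adds red(item2).
Round 5: R6 [red(item2), small(k) => flies(item2)]. Adds flies(item2).
Round 6: R12 [flies(item2) => open(k)]. Adds open(k).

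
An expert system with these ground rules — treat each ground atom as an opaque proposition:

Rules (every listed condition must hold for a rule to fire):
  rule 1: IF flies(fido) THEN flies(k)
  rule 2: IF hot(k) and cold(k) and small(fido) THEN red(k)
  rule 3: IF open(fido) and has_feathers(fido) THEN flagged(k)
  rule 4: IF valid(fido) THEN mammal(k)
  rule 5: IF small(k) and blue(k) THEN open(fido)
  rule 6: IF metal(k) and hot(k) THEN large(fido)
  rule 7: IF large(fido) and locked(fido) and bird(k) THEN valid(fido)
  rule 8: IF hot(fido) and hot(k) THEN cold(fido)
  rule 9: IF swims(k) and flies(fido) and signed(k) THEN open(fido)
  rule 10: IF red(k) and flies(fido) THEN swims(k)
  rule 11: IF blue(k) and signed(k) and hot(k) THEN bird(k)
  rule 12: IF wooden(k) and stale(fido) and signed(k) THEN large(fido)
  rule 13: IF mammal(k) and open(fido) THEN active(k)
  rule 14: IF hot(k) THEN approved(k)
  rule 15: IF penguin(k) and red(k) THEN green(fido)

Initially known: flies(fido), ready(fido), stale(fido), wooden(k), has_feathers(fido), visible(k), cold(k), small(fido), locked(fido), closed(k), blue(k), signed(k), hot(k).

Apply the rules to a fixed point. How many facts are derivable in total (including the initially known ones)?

24

Round 1 fires rule 1, rule 2, rule 11, rule 12, rule 14, giving flies(k), red(k), bird(k), large(fido), approved(k).
Round 2 fires rule 7, rule 10, giving valid(fido), swims(k).
Round 3 fires rule 4, rule 9, giving mammal(k), open(fido).
Round 4 fires rule 3, rule 13, giving flagged(k), active(k).
Closure: {active(k), approved(k), bird(k), blue(k), closed(k), cold(k), flagged(k), flies(fido), flies(k), has_feathers(fido), hot(k), large(fido), locked(fido), mammal(k), open(fido), ready(fido), red(k), signed(k), small(fido), stale(fido), swims(k), valid(fido), visible(k), wooden(k)} — 24 facts.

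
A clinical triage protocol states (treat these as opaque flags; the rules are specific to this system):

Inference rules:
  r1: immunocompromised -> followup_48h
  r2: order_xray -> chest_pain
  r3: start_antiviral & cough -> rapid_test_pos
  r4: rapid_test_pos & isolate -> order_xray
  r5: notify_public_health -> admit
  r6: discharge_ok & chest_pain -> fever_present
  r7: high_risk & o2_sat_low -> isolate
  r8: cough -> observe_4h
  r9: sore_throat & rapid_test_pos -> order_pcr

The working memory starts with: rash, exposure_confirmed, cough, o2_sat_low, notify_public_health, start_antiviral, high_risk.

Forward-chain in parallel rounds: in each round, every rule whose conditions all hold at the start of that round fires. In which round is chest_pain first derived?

3

Round 1: r3 [start_antiviral & cough -> rapid_test_pos]; r5 [notify_public_health -> admit]; r7 [high_risk & o2_sat_low -> isolate]; r8 [cough -> observe_4h]. Adds rapid_test_pos, admit, isolate, observe_4h.
Round 2: r4 [rapid_test_pos & isolate -> order_xray]. Adds order_xray.
Round 3: r2 [order_xray -> chest_pain]. Adds chest_pain.
chest_pain first appears in round 3.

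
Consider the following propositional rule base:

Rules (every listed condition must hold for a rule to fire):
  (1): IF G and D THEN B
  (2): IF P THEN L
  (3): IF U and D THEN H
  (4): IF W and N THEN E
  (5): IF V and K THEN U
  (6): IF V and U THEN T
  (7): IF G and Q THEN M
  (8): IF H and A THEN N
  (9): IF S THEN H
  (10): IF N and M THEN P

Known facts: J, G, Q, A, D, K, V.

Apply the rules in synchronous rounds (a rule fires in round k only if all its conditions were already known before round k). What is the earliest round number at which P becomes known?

4

Round 1 fires (1), (5), (7), giving B, U, M.
Round 2 fires (3), (6), giving H, T.
Round 3 fires (8), giving N.
Round 4 fires (10), giving P.
P first appears in round 4.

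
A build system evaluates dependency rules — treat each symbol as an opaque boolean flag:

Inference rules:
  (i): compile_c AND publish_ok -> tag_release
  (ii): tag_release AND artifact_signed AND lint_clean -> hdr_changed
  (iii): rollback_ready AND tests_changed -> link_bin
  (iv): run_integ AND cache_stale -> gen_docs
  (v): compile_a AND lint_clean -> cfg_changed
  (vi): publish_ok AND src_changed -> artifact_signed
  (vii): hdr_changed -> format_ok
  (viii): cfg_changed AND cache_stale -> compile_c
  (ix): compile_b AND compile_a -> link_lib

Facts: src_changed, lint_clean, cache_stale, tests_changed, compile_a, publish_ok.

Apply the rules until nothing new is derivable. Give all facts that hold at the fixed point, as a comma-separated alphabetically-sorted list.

Round 1: (v) [compile_a AND lint_clean -> cfg_changed]; (vi) [publish_ok AND src_changed -> artifact_signed]. Adds cfg_changed, artifact_signed.
Round 2: (viii) [cfg_changed AND cache_stale -> compile_c]. Adds compile_c.
Round 3: (i) [compile_c AND publish_ok -> tag_release]. Adds tag_release.
Round 4: (ii) [tag_release AND artifact_signed AND lint_clean -> hdr_changed]. Adds hdr_changed.
Round 5: (vii) [hdr_changed -> format_ok]. Adds format_ok.

artifact_signed, cache_stale, cfg_changed, compile_a, compile_c, format_ok, hdr_changed, lint_clean, publish_ok, src_changed, tag_release, tests_changed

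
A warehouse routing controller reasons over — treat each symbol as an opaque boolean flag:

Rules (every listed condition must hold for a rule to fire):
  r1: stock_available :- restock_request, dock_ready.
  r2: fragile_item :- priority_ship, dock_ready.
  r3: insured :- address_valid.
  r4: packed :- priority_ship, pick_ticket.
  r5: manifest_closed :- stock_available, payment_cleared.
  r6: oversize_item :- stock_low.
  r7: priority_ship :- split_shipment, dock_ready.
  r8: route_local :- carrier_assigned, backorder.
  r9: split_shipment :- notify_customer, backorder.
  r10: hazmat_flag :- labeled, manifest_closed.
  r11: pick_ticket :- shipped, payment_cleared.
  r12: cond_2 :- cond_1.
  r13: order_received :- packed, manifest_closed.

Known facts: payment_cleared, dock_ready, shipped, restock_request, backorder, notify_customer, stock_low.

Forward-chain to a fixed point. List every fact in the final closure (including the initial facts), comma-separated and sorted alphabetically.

[1] r1 [stock_available :- restock_request, dock_ready.]; r6 [oversize_item :- stock_low.]; r9 [split_shipment :- notify_customer, backorder.]; r11 [pick_ticket :- shipped, payment_cleared.]. ⇒ new: stock_available, oversize_item, split_shipment, pick_ticket.
[2] r5 [manifest_closed :- stock_available, payment_cleared.]; r7 [priority_ship :- split_shipment, dock_ready.]. ⇒ new: manifest_closed, priority_ship.
[3] r2 [fragile_item :- priority_ship, dock_ready.]; r4 [packed :- priority_ship, pick_ticket.]. ⇒ new: fragile_item, packed.
[4] r13 [order_received :- packed, manifest_closed.]. ⇒ new: order_received.

backorder, dock_ready, fragile_item, manifest_closed, notify_customer, order_received, oversize_item, packed, payment_cleared, pick_ticket, priority_ship, restock_request, shipped, split_shipment, stock_available, stock_low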